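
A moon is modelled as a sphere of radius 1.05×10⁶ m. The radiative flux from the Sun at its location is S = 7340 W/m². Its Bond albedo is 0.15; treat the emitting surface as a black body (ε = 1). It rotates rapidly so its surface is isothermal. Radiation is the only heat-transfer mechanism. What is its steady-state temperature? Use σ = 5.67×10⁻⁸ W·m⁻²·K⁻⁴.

T ≈ 407 K

At equilibrium, absorbed power = emitted power.
Absorbing cross-section = πr² = 3.464×10¹² m²; emitting surface = 4πr² = 1.385×10¹³ m² (ratio 4).
(1−a)S·A_cross = εσ·A_surf·T⁴  ⇒  T⁴ = (1−a)S/(4σ).
T⁴ = 0.850·7340/(4·5.67×10⁻⁸) = 2.751×10¹⁰ K⁴.
T = (2.751×10¹⁰)^(1/4).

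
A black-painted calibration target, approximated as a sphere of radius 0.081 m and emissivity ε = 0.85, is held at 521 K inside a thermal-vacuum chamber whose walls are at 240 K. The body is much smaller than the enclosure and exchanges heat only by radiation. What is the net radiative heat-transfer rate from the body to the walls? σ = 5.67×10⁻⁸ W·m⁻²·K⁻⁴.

P_net ≈ 280 W

For a small grey body in a large enclosure: P_net = εσA(T_body⁴ − T_wall⁴).
A = 4πr² = 0.08245 m²; T_body⁴ − T_wall⁴ = 7.368×10¹⁰ − 3.318×10⁹ = 7.036×10¹⁰ K⁴.
|P_net| = 0.85·5.67×10⁻⁸·0.08245·7.036×10¹⁰.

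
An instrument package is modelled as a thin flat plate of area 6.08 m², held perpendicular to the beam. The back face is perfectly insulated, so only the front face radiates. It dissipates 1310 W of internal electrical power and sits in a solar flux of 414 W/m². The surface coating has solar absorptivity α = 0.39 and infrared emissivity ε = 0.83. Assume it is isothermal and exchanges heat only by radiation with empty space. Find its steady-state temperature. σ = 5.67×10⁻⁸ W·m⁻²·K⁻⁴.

T ≈ 299 K

At steady state, absorbed solar power + internal power = radiated power.
Absorbed: α·S·A_cross = 0.39·414·6.080 = 981.7 W (cross-section A).
Total input = 981.7 + 1310 = 2292 W.
Radiated: εσ·A_surf·T⁴ with A_surf = A = 6.080 m².
T⁴ = 2292/(0.83·5.67×10⁻⁸·6.080) = 8.009×10⁹ K⁴.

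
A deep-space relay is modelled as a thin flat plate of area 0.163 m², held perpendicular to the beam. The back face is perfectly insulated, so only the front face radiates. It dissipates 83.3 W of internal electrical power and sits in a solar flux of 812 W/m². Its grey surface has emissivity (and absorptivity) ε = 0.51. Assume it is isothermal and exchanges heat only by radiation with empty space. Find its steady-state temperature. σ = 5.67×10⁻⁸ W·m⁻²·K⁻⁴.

T ≈ 423 K

At steady state, absorbed solar power + internal power = radiated power.
Absorbed: α·S·A_cross = 0.51·812·0.1630 = 67.50 W (cross-section A).
Total input = 67.50 + 83.3 = 150.8 W.
Radiated: εσ·A_surf·T⁴ with A_surf = A = 0.1630 m².
T⁴ = 150.8/(0.51·5.67×10⁻⁸·0.1630) = 3.199×10¹⁰ K⁴.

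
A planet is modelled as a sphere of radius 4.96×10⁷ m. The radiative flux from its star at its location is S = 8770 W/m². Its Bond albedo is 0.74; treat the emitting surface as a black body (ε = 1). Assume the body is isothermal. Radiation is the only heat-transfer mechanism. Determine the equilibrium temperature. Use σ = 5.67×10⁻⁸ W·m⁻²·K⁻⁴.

At equilibrium, absorbed power = emitted power.
Absorbing cross-section = πr² = 7.729×10¹⁵ m²; emitting surface = 4πr² = 3.092×10¹⁶ m² (ratio 4).
(1−a)S·A_cross = εσ·A_surf·T⁴  ⇒  T⁴ = (1−a)S/(4σ).
T⁴ = 0.260·8770/(4·5.67×10⁻⁸) = 1.005×10¹⁰ K⁴.
T = (1.005×10¹⁰)^(1/4).

T ≈ 317 K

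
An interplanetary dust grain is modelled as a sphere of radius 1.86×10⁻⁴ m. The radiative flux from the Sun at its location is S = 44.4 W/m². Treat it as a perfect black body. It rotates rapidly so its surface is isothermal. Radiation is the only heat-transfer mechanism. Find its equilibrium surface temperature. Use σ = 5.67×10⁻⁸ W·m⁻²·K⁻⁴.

T ≈ 118 K

At equilibrium, absorbed power = emitted power.
Absorbing cross-section = πr² = 1.087×10⁻⁷ m²; emitting surface = 4πr² = 4.347×10⁻⁷ m² (ratio 4).
S·A_cross = εσ·A_surf·T⁴  ⇒  T⁴ = S/(4σ).
T⁴ = 1.00·44.4/(4·5.67×10⁻⁸) = 1.958×10⁸ K⁴.
T = (1.958×10⁸)^(1/4).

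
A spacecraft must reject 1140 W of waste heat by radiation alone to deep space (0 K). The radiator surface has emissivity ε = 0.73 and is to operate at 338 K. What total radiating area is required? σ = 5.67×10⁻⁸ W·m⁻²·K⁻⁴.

A ≈ 2.11 m²

P = εσA T⁴ ⇒ A = P/(εσT⁴).
T⁴ = 1.305×10¹⁰ K⁴.
A = 1140/(0.73 × 5.67×10⁻⁸ × 1.305×10¹⁰).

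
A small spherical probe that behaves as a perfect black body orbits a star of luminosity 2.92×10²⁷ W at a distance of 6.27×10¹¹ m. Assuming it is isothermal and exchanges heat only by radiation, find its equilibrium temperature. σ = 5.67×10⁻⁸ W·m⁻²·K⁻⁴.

First find the stellar flux at distance d: S = L/(4πd²) = 2.92×10²⁷/(4π·(6.27×10¹¹)²) = 591.1 W/m².
For an isothermal sphere, absorbed (1−a)S·πr² = emitted σ·4πr²·T⁴, so T⁴ = (1−a)S/(4σ).
T⁴ = 1.00·591.1/(4·5.67×10⁻⁸) = 2.606×10⁹ K⁴.

T ≈ 226 K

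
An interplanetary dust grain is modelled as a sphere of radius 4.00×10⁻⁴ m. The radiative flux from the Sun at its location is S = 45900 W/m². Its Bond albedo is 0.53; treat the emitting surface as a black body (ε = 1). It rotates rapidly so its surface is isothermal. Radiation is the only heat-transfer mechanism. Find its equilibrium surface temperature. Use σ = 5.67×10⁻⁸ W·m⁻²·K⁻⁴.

T ≈ 555 K

At equilibrium, absorbed power = emitted power.
Absorbing cross-section = πr² = 5.027×10⁻⁷ m²; emitting surface = 4πr² = 2.011×10⁻⁶ m² (ratio 4).
(1−a)S·A_cross = εσ·A_surf·T⁴  ⇒  T⁴ = (1−a)S/(4σ).
T⁴ = 0.470·45900/(4·5.67×10⁻⁸) = 9.512×10¹⁰ K⁴.
T = (9.512×10¹⁰)^(1/4).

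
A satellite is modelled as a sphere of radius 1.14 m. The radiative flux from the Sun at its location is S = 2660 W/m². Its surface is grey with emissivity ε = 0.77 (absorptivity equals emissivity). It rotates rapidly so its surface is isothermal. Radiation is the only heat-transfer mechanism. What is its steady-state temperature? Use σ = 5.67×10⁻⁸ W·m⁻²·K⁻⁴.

At equilibrium, absorbed power = emitted power.
Absorbing cross-section = πr² = 4.083 m²; emitting surface = 4πr² = 16.33 m² (ratio 4).
εS·A_cross = εσ·A_surf·T⁴  ⇒  T⁴ = S/(4σ)   (ε cancels).
T⁴ = 2660/(4·5.67×10⁻⁸) = 1.173×10¹⁰ K⁴.
T = (1.173×10¹⁰)^(1/4).

T ≈ 329 K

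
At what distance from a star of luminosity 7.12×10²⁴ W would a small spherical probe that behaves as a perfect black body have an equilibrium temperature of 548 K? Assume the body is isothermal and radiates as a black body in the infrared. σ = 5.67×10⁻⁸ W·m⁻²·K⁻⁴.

For an isothermal black-emitting sphere, (1−a)S·πr² = σ·4πr²·T⁴ ⇒ S = 4σT⁴/(1−a).
S = 4·5.67×10⁻⁸·(548)⁴/1.00 = 20450 W/m².
Flux falls as S = L/(4πd²), so d = √(L/(4πS)) = √(7.12×10²⁴/(4π·20450)).

d ≈ 5.26×10⁹ m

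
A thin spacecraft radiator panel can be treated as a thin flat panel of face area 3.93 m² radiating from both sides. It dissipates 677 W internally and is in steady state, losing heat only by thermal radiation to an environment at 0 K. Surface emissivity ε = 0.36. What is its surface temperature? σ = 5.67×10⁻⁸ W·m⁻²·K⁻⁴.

Steady state: internal power = radiated power, P = εσA T⁴.
Radiating area A = 2·3.93 = 7.860 m².
T⁴ = P/(εσA) = 677/(0.36·5.67×10⁻⁸·7.860) = 4.220×10⁹ K⁴.
T = (4.220×10⁹)^(1/4).

T ≈ 255 K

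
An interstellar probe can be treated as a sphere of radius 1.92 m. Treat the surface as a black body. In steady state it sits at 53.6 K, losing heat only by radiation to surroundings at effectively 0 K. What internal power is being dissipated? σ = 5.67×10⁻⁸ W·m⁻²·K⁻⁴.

P ≈ 21.7 W

Steady state: P = εσA T⁴.
A = 4πr² = 46.32 m²; T⁴ = (53.6)⁴ = 8.254×10⁶ K⁴.
P = 1.0 × 5.67×10⁻⁸ × 46.32 × 8.254×10⁶.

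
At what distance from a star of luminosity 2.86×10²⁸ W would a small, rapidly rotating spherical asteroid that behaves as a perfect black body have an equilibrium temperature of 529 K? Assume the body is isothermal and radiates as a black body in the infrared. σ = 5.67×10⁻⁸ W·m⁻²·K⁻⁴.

d ≈ 3.58×10¹¹ m

For an isothermal black-emitting sphere, (1−a)S·πr² = σ·4πr²·T⁴ ⇒ S = 4σT⁴/(1−a).
S = 4·5.67×10⁻⁸·(529)⁴/1.00 = 17760 W/m².
Flux falls as S = L/(4πd²), so d = √(L/(4πS)) = √(2.86×10²⁸/(4π·17760)).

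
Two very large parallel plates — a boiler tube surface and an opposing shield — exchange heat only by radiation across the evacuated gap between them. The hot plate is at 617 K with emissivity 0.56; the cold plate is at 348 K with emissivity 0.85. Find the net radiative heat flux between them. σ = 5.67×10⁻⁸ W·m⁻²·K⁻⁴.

q ≈ 3760 W/m²

For two infinite grey parallel plates, q = σ(T₁⁴ − T₂⁴)/(1/ε₁ + 1/ε₂ − 1).
T₁⁴ − T₂⁴ = 1.449×10¹¹ − 1.467×10¹⁰ = 1.303×10¹¹ K⁴.
1/ε₁ + 1/ε₂ − 1 = 1.786 + 1.176 − 1 = 1.962.
q = 5.67×10⁻⁸ × 1.303×10¹¹ / 1.962.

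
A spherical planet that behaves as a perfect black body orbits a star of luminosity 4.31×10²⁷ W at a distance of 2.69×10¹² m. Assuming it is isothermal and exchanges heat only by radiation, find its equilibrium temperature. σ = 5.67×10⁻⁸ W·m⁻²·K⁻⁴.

T ≈ 120 K

First find the stellar flux at distance d: S = L/(4πd²) = 4.31×10²⁷/(4π·(2.69×10¹²)²) = 47.40 W/m².
For an isothermal sphere, absorbed (1−a)S·πr² = emitted σ·4πr²·T⁴, so T⁴ = (1−a)S/(4σ).
T⁴ = 1.00·47.40/(4·5.67×10⁻⁸) = 2.090×10⁸ K⁴.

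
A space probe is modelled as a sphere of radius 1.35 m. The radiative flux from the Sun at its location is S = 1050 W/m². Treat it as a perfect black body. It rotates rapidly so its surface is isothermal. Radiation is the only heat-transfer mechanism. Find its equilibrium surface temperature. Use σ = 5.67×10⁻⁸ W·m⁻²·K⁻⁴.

At equilibrium, absorbed power = emitted power.
Absorbing cross-section = πr² = 5.726 m²; emitting surface = 4πr² = 22.90 m² (ratio 4).
S·A_cross = εσ·A_surf·T⁴  ⇒  T⁴ = S/(4σ).
T⁴ = 1.00·1050/(4·5.67×10⁻⁸) = 4.630×10⁹ K⁴.
T = (4.630×10⁹)^(1/4).

T ≈ 261 K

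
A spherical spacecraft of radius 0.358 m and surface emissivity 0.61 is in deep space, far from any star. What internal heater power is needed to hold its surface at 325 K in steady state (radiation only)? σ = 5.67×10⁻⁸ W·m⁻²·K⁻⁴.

P = εσ·4πr²·T⁴.
4πr² = 1.611 m²; T⁴ = 1.116×10¹⁰ K⁴.
P = 0.61·5.67×10⁻⁸·1.611·1.116×10¹⁰.

P ≈ 621 W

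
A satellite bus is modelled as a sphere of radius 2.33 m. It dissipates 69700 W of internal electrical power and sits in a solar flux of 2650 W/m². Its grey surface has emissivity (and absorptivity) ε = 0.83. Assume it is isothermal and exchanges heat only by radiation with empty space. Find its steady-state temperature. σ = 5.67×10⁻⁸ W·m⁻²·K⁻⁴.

At steady state, absorbed solar power + internal power = radiated power.
Absorbed: α·S·A_cross = 0.83·2650·17.06 = 37510 W (cross-section πr²).
Total input = 37510 + 69700 = 1.072×10⁵ W.
Radiated: εσ·A_surf·T⁴ with A_surf = 4πr² = 68.22 m².
T⁴ = 1.072×10⁵/(0.83·5.67×10⁻⁸·68.22) = 3.339×10¹⁰ K⁴.

T ≈ 427 K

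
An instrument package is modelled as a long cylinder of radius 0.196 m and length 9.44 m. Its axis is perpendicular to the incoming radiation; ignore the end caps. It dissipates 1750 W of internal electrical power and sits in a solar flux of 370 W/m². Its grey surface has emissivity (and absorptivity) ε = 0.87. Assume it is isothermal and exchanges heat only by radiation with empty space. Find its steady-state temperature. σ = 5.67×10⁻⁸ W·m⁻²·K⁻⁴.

At steady state, absorbed solar power + internal power = radiated power.
Absorbed: α·S·A_cross = 0.87·370·3.700 = 1191 W (cross-section 2rL).
Total input = 1191 + 1750 = 2941 W.
Radiated: εσ·A_surf·T⁴ with A_surf = 2πrL = 11.63 m².
T⁴ = 2941/(0.87·5.67×10⁻⁸·11.63) = 5.129×10⁹ K⁴.

T ≈ 268 K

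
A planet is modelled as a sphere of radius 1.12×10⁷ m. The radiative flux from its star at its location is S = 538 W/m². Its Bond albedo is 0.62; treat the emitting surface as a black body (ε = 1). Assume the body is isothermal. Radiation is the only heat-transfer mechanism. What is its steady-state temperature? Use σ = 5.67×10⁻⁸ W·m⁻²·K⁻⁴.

At equilibrium, absorbed power = emitted power.
Absorbing cross-section = πr² = 3.941×10¹⁴ m²; emitting surface = 4πr² = 1.576×10¹⁵ m² (ratio 4).
(1−a)S·A_cross = εσ·A_surf·T⁴  ⇒  T⁴ = (1−a)S/(4σ).
T⁴ = 0.380·538/(4·5.67×10⁻⁸) = 9.014×10⁸ K⁴.
T = (9.014×10⁸)^(1/4).

T ≈ 173 K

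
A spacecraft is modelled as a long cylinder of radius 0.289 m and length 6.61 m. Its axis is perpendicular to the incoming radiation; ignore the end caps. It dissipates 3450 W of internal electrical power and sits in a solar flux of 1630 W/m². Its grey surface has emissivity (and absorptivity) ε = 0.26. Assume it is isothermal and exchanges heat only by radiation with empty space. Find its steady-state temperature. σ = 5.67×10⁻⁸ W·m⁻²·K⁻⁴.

T ≈ 411 K

At steady state, absorbed solar power + internal power = radiated power.
Absorbed: α·S·A_cross = 0.26·1630·3.821 = 1619 W (cross-section 2rL).
Total input = 1619 + 3450 = 5069 W.
Radiated: εσ·A_surf·T⁴ with A_surf = 2πrL = 12.00 m².
T⁴ = 5069/(0.26·5.67×10⁻⁸·12.00) = 2.865×10¹⁰ K⁴.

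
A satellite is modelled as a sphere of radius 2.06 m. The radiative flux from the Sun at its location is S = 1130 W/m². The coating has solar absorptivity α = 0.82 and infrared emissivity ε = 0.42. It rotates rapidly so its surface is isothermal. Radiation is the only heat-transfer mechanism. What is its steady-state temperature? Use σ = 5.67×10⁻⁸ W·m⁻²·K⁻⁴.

At equilibrium, absorbed power = emitted power.
Absorbing cross-section = πr² = 13.33 m²; emitting surface = 4πr² = 53.33 m² (ratio 4).
αS·A_cross = εσ·A_surf·T⁴  ⇒  T⁴ = αS/(ε·4σ).
T⁴ = 0.820·1130/(0.42·4·5.67×10⁻⁸) = 9.727×10⁹ K⁴.
T = (9.727×10⁹)^(1/4).

T ≈ 314 K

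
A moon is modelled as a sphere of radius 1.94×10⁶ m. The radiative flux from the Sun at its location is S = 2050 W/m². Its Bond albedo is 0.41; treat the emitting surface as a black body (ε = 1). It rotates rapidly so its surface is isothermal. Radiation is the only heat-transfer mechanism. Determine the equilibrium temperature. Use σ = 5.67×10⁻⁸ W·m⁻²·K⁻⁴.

At equilibrium, absorbed power = emitted power.
Absorbing cross-section = πr² = 1.182×10¹³ m²; emitting surface = 4πr² = 4.729×10¹³ m² (ratio 4).
(1−a)S·A_cross = εσ·A_surf·T⁴  ⇒  T⁴ = (1−a)S/(4σ).
T⁴ = 0.590·2050/(4·5.67×10⁻⁸) = 5.333×10⁹ K⁴.
T = (5.333×10⁹)^(1/4).

T ≈ 270 K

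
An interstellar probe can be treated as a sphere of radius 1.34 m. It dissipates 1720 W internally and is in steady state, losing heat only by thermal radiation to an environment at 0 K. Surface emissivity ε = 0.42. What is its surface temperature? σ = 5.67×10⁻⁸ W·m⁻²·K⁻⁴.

Steady state: internal power = radiated power, P = εσA T⁴.
Radiating area A = 4πr² = 22.56 m².
T⁴ = P/(εσA) = 1720/(0.42·5.67×10⁻⁸·22.56) = 3.201×10⁹ K⁴.
T = (3.201×10⁹)^(1/4).

T ≈ 238 K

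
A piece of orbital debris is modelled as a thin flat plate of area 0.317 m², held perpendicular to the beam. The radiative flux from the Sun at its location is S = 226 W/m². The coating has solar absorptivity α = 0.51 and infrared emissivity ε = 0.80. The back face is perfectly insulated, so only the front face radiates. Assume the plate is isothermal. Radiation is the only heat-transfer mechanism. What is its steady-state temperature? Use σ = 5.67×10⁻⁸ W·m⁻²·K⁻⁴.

At equilibrium, absorbed power = emitted power.
Absorbing cross-section = A = 0.3170 m²; emitting surface = A = 0.3170 m² (ratio 1).
αS·A_cross = εσ·A_surf·T⁴  ⇒  T⁴ = αS/(ε·1σ).
T⁴ = 0.510·226/(0.80·1·5.67×10⁻⁸) = 2.541×10⁹ K⁴.
T = (2.541×10⁹)^(1/4).

T ≈ 225 K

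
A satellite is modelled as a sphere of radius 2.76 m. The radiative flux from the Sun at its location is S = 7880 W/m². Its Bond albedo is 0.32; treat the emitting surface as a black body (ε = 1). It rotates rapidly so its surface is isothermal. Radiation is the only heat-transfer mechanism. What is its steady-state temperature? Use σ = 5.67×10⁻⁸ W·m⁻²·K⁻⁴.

At equilibrium, absorbed power = emitted power.
Absorbing cross-section = πr² = 23.93 m²; emitting surface = 4πr² = 95.73 m² (ratio 4).
(1−a)S·A_cross = εσ·A_surf·T⁴  ⇒  T⁴ = (1−a)S/(4σ).
T⁴ = 0.680·7880/(4·5.67×10⁻⁸) = 2.363×10¹⁰ K⁴.
T = (2.363×10¹⁰)^(1/4).

T ≈ 392 K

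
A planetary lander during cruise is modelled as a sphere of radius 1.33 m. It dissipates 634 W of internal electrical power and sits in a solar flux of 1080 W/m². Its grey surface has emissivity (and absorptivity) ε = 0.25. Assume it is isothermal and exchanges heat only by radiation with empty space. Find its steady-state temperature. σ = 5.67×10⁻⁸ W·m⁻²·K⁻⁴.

T ≈ 287 K

At steady state, absorbed solar power + internal power = radiated power.
Absorbed: α·S·A_cross = 0.25·1080·5.557 = 1500 W (cross-section πr²).
Total input = 1500 + 634 = 2134 W.
Radiated: εσ·A_surf·T⁴ with A_surf = 4πr² = 22.23 m².
T⁴ = 2134/(0.25·5.67×10⁻⁸·22.23) = 6.774×10⁹ K⁴.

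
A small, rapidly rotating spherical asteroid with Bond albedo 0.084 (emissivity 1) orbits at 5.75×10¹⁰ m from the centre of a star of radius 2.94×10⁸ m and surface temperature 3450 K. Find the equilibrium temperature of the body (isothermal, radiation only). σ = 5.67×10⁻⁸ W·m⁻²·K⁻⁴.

T ≈ 171 K

The star's surface emits σT_*⁴; at distance d the flux is S = σT_*⁴(R_*/d)².
S = 5.67×10⁻⁸·(3450)⁴·(2.94×10⁸/5.75×10¹⁰)² = 210.0 W/m².
For an isothermal sphere T⁴ = (1−a)S/(4σ) = 8.481×10⁸ K⁴.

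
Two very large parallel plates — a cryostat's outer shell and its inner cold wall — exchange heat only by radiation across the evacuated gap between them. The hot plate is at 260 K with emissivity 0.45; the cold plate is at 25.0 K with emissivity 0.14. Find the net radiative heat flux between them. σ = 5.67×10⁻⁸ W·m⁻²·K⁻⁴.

q ≈ 31.0 W/m²

For two infinite grey parallel plates, q = σ(T₁⁴ − T₂⁴)/(1/ε₁ + 1/ε₂ − 1).
T₁⁴ − T₂⁴ = 4.570×10⁹ − 3.906×10⁵ = 4.569×10⁹ K⁴.
1/ε₁ + 1/ε₂ − 1 = 2.222 + 7.143 − 1 = 8.365.
q = 5.67×10⁻⁸ × 4.569×10⁹ / 8.365.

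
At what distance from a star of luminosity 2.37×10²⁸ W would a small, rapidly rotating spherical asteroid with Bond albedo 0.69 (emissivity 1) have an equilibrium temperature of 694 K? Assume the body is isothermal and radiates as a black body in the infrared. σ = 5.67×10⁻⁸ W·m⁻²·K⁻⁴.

d ≈ 1.05×10¹¹ m

For an isothermal black-emitting sphere, (1−a)S·πr² = σ·4πr²·T⁴ ⇒ S = 4σT⁴/(1−a).
S = 4·5.67×10⁻⁸·(694)⁴/0.310 = 1.697×10⁵ W/m².
Flux falls as S = L/(4πd²), so d = √(L/(4πS)) = √(2.37×10²⁸/(4π·1.697×10⁵)).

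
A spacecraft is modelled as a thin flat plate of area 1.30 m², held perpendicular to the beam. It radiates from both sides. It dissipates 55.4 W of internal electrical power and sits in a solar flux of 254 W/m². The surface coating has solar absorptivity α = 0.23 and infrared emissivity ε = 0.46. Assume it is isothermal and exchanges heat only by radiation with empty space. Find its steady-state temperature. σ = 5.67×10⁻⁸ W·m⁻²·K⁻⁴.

T ≈ 210 K

At steady state, absorbed solar power + internal power = radiated power.
Absorbed: α·S·A_cross = 0.23·254·1.300 = 75.95 W (cross-section A).
Total input = 75.95 + 55.4 = 131.3 W.
Radiated: εσ·A_surf·T⁴ with A_surf = 2A = 2.600 m².
T⁴ = 131.3/(0.46·5.67×10⁻⁸·2.600) = 1.937×10⁹ K⁴.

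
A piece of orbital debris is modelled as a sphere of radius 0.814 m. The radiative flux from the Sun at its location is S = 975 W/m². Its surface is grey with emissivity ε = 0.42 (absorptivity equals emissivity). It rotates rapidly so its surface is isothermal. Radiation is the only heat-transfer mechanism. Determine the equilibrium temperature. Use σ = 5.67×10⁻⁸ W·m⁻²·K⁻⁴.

T ≈ 256 K

At equilibrium, absorbed power = emitted power.
Absorbing cross-section = πr² = 2.082 m²; emitting surface = 4πr² = 8.326 m² (ratio 4).
εS·A_cross = εσ·A_surf·T⁴  ⇒  T⁴ = S/(4σ)   (ε cancels).
T⁴ = 975/(4·5.67×10⁻⁸) = 4.299×10⁹ K⁴.
T = (4.299×10⁹)^(1/4).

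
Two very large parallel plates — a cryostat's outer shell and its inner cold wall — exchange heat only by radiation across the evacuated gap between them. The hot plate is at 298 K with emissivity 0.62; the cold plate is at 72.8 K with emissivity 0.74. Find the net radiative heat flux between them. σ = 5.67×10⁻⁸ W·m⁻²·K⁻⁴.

For two infinite grey parallel plates, q = σ(T₁⁴ − T₂⁴)/(1/ε₁ + 1/ε₂ − 1).
T₁⁴ − T₂⁴ = 7.886×10⁹ − 2.809×10⁷ = 7.858×10⁹ K⁴.
1/ε₁ + 1/ε₂ − 1 = 1.613 + 1.351 − 1 = 1.964.
q = 5.67×10⁻⁸ × 7.858×10⁹ / 1.964.

q ≈ 227 W/m²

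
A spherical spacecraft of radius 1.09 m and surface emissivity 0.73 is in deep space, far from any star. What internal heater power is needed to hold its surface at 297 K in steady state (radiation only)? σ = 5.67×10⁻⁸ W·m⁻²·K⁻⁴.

P = εσ·4πr²·T⁴.
4πr² = 14.93 m²; T⁴ = 7.781×10⁹ K⁴.
P = 0.73·5.67×10⁻⁸·14.93·7.781×10⁹.

P ≈ 4810 W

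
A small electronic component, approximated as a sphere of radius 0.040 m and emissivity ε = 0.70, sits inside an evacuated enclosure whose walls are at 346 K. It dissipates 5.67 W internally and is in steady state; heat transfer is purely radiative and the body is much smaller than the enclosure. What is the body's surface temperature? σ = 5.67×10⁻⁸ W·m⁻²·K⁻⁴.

For a small grey body in a large enclosure, net radiated power = εσA(T⁴ − T_w⁴).
Steady state: P = εσA(T⁴ − T_w⁴) with A = 4πr² = 0.02011 m².
T⁴ = P/(εσA) + T_w⁴ = 5.67/(0.70·5.67×10⁻⁸·0.02011) + (346)⁴
    = 7.105×10⁹ + 1.433×10¹⁰ = 2.144×10¹⁰ K⁴.

T ≈ 383 K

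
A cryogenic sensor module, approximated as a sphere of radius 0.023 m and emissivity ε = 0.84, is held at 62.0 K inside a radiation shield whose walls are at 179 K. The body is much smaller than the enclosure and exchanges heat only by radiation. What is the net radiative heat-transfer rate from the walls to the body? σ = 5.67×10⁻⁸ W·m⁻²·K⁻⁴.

P_net ≈ 0.320 W

For a small grey body in a large enclosure: P_net = εσA(T_body⁴ − T_wall⁴).
A = 4πr² = 0.006648 m²; T_body⁴ − T_wall⁴ = 1.478×10⁷ − 1.027×10⁹ = -1.012×10⁹ K⁴.
|P_net| = 0.84·5.67×10⁻⁸·0.006648·1.012×10⁹.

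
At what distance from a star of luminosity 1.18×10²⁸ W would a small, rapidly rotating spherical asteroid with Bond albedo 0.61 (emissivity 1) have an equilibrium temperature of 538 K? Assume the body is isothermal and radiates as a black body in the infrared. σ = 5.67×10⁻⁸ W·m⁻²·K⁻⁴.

d ≈ 1.39×10¹¹ m

For an isothermal black-emitting sphere, (1−a)S·πr² = σ·4πr²·T⁴ ⇒ S = 4σT⁴/(1−a).
S = 4·5.67×10⁻⁸·(538)⁴/0.390 = 48720 W/m².
Flux falls as S = L/(4πd²), so d = √(L/(4πS)) = √(1.18×10²⁸/(4π·48720)).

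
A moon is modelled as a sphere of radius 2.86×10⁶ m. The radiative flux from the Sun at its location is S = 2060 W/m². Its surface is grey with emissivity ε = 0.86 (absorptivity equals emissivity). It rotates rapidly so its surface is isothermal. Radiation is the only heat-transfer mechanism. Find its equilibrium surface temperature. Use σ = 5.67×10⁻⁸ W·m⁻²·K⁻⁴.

T ≈ 309 K

At equilibrium, absorbed power = emitted power.
Absorbing cross-section = πr² = 2.570×10¹³ m²; emitting surface = 4πr² = 1.028×10¹⁴ m² (ratio 4).
εS·A_cross = εσ·A_surf·T⁴  ⇒  T⁴ = S/(4σ)   (ε cancels).
T⁴ = 2060/(4·5.67×10⁻⁸) = 9.083×10⁹ K⁴.
T = (9.083×10⁹)^(1/4).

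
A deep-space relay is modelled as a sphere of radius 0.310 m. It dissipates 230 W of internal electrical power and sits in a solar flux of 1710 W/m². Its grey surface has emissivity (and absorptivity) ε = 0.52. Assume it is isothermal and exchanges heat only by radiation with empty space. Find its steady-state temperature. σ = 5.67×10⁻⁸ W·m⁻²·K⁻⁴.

At steady state, absorbed solar power + internal power = radiated power.
Absorbed: α·S·A_cross = 0.52·1710·0.3019 = 268.5 W (cross-section πr²).
Total input = 268.5 + 230 = 498.5 W.
Radiated: εσ·A_surf·T⁴ with A_surf = 4πr² = 1.208 m².
T⁴ = 498.5/(0.52·5.67×10⁻⁸·1.208) = 1.400×10¹⁰ K⁴.

T ≈ 344 K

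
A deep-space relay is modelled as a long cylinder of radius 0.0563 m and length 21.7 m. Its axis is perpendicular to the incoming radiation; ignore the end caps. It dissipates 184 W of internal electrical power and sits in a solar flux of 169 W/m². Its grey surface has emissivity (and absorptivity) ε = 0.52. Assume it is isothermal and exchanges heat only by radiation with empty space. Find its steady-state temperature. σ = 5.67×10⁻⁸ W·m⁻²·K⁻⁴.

T ≈ 205 K

At steady state, absorbed solar power + internal power = radiated power.
Absorbed: α·S·A_cross = 0.52·169·2.443 = 214.7 W (cross-section 2rL).
Total input = 214.7 + 184 = 398.7 W.
Radiated: εσ·A_surf·T⁴ with A_surf = 2πrL = 7.676 m².
T⁴ = 398.7/(0.52·5.67×10⁻⁸·7.676) = 1.762×10⁹ K⁴.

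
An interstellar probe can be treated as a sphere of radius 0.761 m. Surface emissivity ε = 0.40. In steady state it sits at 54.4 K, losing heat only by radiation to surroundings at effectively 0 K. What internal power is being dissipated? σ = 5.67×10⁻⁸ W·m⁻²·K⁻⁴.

P ≈ 1.45 W

Steady state: P = εσA T⁴.
A = 4πr² = 7.277 m²; T⁴ = (54.4)⁴ = 8.758×10⁶ K⁴.
P = 0.40 × 5.67×10⁻⁸ × 7.277 × 8.758×10⁶.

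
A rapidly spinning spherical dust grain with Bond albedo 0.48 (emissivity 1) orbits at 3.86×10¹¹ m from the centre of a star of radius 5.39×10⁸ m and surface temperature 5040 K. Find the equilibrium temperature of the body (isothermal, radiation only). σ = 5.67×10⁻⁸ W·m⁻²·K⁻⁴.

T ≈ 113 K

The star's surface emits σT_*⁴; at distance d the flux is S = σT_*⁴(R_*/d)².
S = 5.67×10⁻⁸·(5040)⁴·(5.39×10⁸/3.86×10¹¹)² = 71.34 W/m².
For an isothermal sphere T⁴ = (1−a)S/(4σ) = 1.636×10⁸ K⁴.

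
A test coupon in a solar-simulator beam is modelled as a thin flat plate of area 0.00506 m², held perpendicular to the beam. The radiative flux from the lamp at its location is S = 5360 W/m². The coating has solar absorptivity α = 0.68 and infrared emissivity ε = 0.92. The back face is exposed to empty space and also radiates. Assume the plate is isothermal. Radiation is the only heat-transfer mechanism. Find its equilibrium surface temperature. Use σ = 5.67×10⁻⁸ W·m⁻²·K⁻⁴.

At equilibrium, absorbed power = emitted power.
Absorbing cross-section = A = 0.005060 m²; emitting surface = 2A = 0.01012 m² (ratio 2).
αS·A_cross = εσ·A_surf·T⁴  ⇒  T⁴ = αS/(ε·2σ).
T⁴ = 0.680·5360/(0.92·2·5.67×10⁻⁸) = 3.494×10¹⁰ K⁴.
T = (3.494×10¹⁰)^(1/4).

T ≈ 432 K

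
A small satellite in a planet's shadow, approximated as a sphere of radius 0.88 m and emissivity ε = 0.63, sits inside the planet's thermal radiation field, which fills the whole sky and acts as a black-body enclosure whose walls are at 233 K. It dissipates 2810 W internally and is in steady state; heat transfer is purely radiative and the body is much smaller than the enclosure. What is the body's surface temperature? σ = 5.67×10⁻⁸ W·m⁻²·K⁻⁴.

T ≈ 324 K

For a small grey body in a large enclosure, net radiated power = εσA(T⁴ − T_w⁴).
Steady state: P = εσA(T⁴ − T_w⁴) with A = 4πr² = 9.731 m².
T⁴ = P/(εσA) + T_w⁴ = 2810/(0.63·5.67×10⁻⁸·9.731) + (233)⁴
    = 8.084×10⁹ + 2.947×10⁹ = 1.103×10¹⁰ K⁴.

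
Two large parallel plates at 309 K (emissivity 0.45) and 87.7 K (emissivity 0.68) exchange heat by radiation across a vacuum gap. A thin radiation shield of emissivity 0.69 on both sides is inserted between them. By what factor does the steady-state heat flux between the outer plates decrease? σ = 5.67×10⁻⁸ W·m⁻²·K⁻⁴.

factor ≈ 1.71

Without shield: q₀ = σΔ(T⁴)/(1/ε₁+1/ε₂−1) with denominator 2.693.
With shield the two gaps are in series; the resistances add: (1/ε₁+1/ε_s−1)+(1/ε_s+1/ε₂−1) = 2.671+1.920 = 4.591.
Heat-flux ratio q₀/q = 4.591/2.693.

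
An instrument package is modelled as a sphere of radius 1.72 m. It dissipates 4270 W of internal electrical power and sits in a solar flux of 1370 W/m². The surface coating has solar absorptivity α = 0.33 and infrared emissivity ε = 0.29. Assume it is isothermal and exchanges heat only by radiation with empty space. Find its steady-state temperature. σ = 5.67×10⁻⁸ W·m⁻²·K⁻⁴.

T ≈ 343 K

At steady state, absorbed solar power + internal power = radiated power.
Absorbed: α·S·A_cross = 0.33·1370·9.294 = 4202 W (cross-section πr²).
Total input = 4202 + 4270 = 8472 W.
Radiated: εσ·A_surf·T⁴ with A_surf = 4πr² = 37.18 m².
T⁴ = 8472/(0.29·5.67×10⁻⁸·37.18) = 1.386×10¹⁰ K⁴.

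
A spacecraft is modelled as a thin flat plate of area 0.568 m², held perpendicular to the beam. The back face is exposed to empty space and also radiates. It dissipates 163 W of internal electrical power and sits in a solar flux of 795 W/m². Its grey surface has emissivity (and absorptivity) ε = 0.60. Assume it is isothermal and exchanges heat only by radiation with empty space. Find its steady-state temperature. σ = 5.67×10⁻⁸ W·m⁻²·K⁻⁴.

T ≈ 326 K

At steady state, absorbed solar power + internal power = radiated power.
Absorbed: α·S·A_cross = 0.60·795·0.5680 = 270.9 W (cross-section A).
Total input = 270.9 + 163 = 433.9 W.
Radiated: εσ·A_surf·T⁴ with A_surf = 2A = 1.136 m².
T⁴ = 433.9/(0.60·5.67×10⁻⁸·1.136) = 1.123×10¹⁰ K⁴.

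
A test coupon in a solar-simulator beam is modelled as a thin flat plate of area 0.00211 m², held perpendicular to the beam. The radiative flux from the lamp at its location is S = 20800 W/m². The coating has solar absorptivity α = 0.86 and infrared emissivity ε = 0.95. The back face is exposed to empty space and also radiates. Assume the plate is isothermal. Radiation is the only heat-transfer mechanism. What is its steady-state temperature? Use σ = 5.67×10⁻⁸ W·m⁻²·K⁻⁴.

At equilibrium, absorbed power = emitted power.
Absorbing cross-section = A = 0.002110 m²; emitting surface = 2A = 0.004220 m² (ratio 2).
αS·A_cross = εσ·A_surf·T⁴  ⇒  T⁴ = αS/(ε·2σ).
T⁴ = 0.860·20800/(0.95·2·5.67×10⁻⁸) = 1.660×10¹¹ K⁴.
T = (1.660×10¹¹)^(1/4).

T ≈ 638 K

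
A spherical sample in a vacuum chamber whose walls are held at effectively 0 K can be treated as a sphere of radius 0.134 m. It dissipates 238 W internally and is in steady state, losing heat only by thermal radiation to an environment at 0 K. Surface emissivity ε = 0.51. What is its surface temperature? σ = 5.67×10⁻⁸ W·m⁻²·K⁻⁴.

T ≈ 437 K

Steady state: internal power = radiated power, P = εσA T⁴.
Radiating area A = 4πr² = 0.2256 m².
T⁴ = P/(εσA) = 238/(0.51·5.67×10⁻⁸·0.2256) = 3.648×10¹⁰ K⁴.
T = (3.648×10¹⁰)^(1/4).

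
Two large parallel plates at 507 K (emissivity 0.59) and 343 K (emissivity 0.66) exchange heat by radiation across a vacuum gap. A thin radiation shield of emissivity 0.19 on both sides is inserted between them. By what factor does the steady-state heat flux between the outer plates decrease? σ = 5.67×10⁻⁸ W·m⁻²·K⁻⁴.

Without shield: q₀ = σΔ(T⁴)/(1/ε₁+1/ε₂−1) with denominator 2.210.
With shield the two gaps are in series; the resistances add: (1/ε₁+1/ε_s−1)+(1/ε_s+1/ε₂−1) = 5.958+5.778 = 11.74.
Heat-flux ratio q₀/q = 11.74/2.210.

factor ≈ 5.31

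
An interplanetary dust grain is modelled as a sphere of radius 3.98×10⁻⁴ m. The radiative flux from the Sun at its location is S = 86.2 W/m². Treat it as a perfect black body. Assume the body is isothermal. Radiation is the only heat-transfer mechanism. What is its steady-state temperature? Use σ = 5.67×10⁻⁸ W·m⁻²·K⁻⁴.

At equilibrium, absorbed power = emitted power.
Absorbing cross-section = πr² = 4.976×10⁻⁷ m²; emitting surface = 4πr² = 1.991×10⁻⁶ m² (ratio 4).
S·A_cross = εσ·A_surf·T⁴  ⇒  T⁴ = S/(4σ).
T⁴ = 1.00·86.2/(4·5.67×10⁻⁸) = 3.801×10⁸ K⁴.
T = (3.801×10⁸)^(1/4).

T ≈ 140 K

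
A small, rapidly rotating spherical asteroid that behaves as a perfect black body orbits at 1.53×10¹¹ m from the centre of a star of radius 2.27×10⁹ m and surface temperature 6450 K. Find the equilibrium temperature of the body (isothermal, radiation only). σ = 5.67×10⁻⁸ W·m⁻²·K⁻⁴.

The star's surface emits σT_*⁴; at distance d the flux is S = σT_*⁴(R_*/d)².
S = 5.67×10⁻⁸·(6450)⁴·(2.27×10⁹/1.53×10¹¹)² = 21600 W/m².
For an isothermal sphere T⁴ = (1−a)S/(4σ) = 9.525×10¹⁰ K⁴.

T ≈ 556 K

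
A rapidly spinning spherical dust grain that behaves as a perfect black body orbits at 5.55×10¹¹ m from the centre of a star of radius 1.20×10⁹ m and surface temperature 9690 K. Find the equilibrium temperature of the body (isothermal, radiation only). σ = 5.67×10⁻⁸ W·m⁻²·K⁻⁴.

The star's surface emits σT_*⁴; at distance d the flux is S = σT_*⁴(R_*/d)².
S = 5.67×10⁻⁸·(9690)⁴·(1.20×10⁹/5.55×10¹¹)² = 2337 W/m².
For an isothermal sphere T⁴ = (1−a)S/(4σ) = 1.030×10¹⁰ K⁴.

T ≈ 319 K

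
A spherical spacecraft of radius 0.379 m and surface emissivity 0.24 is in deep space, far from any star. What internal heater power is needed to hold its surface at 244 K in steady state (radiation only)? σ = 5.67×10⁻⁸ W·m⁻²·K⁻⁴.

P = εσ·4πr²·T⁴.
4πr² = 1.805 m²; T⁴ = 3.545×10⁹ K⁴.
P = 0.24·5.67×10⁻⁸·1.805·3.545×10⁹.

P ≈ 87.1 W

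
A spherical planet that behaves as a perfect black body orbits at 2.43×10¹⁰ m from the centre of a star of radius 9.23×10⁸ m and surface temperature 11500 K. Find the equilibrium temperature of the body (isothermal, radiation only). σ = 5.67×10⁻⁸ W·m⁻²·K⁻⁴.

The star's surface emits σT_*⁴; at distance d the flux is S = σT_*⁴(R_*/d)².
S = 5.67×10⁻⁸·(11500)⁴·(9.23×10⁸/2.43×10¹⁰)² = 1.431×10⁶ W/m².
For an isothermal sphere T⁴ = (1−a)S/(4σ) = 6.308×10¹² K⁴.

T ≈ 1580 K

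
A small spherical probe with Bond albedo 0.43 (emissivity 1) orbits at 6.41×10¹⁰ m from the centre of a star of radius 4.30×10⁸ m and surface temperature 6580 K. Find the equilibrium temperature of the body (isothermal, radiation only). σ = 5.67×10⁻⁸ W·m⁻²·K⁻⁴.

The star's surface emits σT_*⁴; at distance d the flux is S = σT_*⁴(R_*/d)².
S = 5.67×10⁻⁸·(6580)⁴·(4.30×10⁸/6.41×10¹⁰)² = 4783 W/m².
For an isothermal sphere T⁴ = (1−a)S/(4σ) = 1.202×10¹⁰ K⁴.

T ≈ 331 K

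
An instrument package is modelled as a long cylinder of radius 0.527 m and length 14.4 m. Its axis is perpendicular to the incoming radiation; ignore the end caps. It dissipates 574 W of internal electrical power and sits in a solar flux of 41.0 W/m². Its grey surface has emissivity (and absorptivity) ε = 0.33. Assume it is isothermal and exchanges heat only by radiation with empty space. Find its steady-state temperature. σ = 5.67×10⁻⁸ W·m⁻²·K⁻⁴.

T ≈ 172 K

At steady state, absorbed solar power + internal power = radiated power.
Absorbed: α·S·A_cross = 0.33·41.0·15.18 = 205.4 W (cross-section 2rL).
Total input = 205.4 + 574 = 779.4 W.
Radiated: εσ·A_surf·T⁴ with A_surf = 2πrL = 47.68 m².
T⁴ = 779.4/(0.33·5.67×10⁻⁸·47.68) = 8.735×10⁸ K⁴.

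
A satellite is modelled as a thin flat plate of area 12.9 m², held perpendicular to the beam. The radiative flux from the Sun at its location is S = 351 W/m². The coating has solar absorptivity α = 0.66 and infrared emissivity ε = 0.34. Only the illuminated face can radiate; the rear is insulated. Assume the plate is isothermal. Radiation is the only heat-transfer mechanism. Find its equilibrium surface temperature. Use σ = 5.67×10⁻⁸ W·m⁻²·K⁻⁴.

At equilibrium, absorbed power = emitted power.
Absorbing cross-section = A = 12.90 m²; emitting surface = A = 12.90 m² (ratio 1).
αS·A_cross = εσ·A_surf·T⁴  ⇒  T⁴ = αS/(ε·1σ).
T⁴ = 0.660·351/(0.34·1·5.67×10⁻⁸) = 1.202×10¹⁰ K⁴.
T = (1.202×10¹⁰)^(1/4).

T ≈ 331 K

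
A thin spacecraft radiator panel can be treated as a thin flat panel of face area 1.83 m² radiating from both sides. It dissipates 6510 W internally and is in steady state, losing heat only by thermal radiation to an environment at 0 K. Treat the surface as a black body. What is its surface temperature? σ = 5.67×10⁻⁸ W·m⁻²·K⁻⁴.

T ≈ 421 K

Steady state: internal power = radiated power, P = εσA T⁴.
Radiating area A = 2·1.83 = 3.660 m².
T⁴ = P/(εσA) = 6510/(1.0·5.67×10⁻⁸·3.660) = 3.137×10¹⁰ K⁴.
T = (3.137×10¹⁰)^(1/4).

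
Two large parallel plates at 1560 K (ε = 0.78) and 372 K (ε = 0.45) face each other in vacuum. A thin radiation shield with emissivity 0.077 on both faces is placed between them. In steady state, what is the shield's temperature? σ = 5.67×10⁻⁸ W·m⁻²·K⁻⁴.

In steady state the net flux on the hot side equals that on the cold side.
σ(T₁⁴−T_s⁴)/D₁ = σ(T_s⁴−T₂⁴)/D₂, with D₁ = 1/ε₁+1/ε_s−1 = 13.27, D₂ = 1/ε_s+1/ε₂−1 = 14.21.
Solve for T_s⁴: T_s⁴ = (D₂·T₁⁴ + D₁·T₂⁴)/(D₁+D₂) = 3.072×10¹² K⁴.

T_s ≈ 1320 K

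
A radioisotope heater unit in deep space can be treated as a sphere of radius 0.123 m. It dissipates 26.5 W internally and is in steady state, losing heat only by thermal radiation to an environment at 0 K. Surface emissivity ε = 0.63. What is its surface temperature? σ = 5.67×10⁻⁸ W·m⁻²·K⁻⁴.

Steady state: internal power = radiated power, P = εσA T⁴.
Radiating area A = 4πr² = 0.1901 m².
T⁴ = P/(εσA) = 26.5/(0.63·5.67×10⁻⁸·0.1901) = 3.902×10⁹ K⁴.
T = (3.902×10⁹)^(1/4).

T ≈ 250 K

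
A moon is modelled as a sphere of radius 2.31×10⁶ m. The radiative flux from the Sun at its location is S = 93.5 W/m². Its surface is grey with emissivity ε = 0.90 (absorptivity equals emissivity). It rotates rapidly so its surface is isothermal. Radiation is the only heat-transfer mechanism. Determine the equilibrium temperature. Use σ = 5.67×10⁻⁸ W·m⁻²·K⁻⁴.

At equilibrium, absorbed power = emitted power.
Absorbing cross-section = πr² = 1.676×10¹³ m²; emitting surface = 4πr² = 6.706×10¹³ m² (ratio 4).
εS·A_cross = εσ·A_surf·T⁴  ⇒  T⁴ = S/(4σ)   (ε cancels).
T⁴ = 93.5/(4·5.67×10⁻⁸) = 4.123×10⁸ K⁴.
T = (4.123×10⁸)^(1/4).

T ≈ 142 K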